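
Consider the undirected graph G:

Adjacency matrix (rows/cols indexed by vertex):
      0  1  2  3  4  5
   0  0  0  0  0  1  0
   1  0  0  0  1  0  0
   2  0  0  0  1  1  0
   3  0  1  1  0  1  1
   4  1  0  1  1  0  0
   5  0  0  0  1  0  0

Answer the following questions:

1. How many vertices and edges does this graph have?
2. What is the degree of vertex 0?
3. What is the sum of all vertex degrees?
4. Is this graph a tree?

Count: 6 vertices, 6 edges.
Vertex 0 has neighbors [4], degree = 1.
Handshaking lemma: 2 * 6 = 12.
A tree on 6 vertices has 5 edges. This graph has 6 edges (1 extra). Not a tree.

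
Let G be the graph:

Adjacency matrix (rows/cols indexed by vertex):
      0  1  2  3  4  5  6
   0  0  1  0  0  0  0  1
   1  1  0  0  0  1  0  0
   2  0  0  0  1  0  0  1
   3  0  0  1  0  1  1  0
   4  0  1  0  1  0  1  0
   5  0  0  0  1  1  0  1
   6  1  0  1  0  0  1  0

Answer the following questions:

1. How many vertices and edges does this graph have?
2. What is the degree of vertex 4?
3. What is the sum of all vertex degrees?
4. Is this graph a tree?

Count: 7 vertices, 9 edges.
Vertex 4 has neighbors [1, 3, 5], degree = 3.
Handshaking lemma: 2 * 9 = 18.
A tree on 7 vertices has 6 edges. This graph has 9 edges (3 extra). Not a tree.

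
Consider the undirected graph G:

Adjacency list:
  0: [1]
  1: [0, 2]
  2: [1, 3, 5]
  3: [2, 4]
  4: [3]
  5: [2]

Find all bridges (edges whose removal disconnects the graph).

A bridge is an edge whose removal increases the number of connected components.
Bridges found: (0,1), (1,2), (2,3), (2,5), (3,4)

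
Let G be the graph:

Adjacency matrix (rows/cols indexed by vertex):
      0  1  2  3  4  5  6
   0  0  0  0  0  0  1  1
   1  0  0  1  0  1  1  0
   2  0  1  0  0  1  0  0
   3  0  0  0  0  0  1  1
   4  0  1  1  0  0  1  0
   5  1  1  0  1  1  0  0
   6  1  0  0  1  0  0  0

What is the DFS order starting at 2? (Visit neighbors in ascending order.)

DFS from vertex 2 (neighbors processed in ascending order):
Visit order: 2, 1, 4, 5, 0, 6, 3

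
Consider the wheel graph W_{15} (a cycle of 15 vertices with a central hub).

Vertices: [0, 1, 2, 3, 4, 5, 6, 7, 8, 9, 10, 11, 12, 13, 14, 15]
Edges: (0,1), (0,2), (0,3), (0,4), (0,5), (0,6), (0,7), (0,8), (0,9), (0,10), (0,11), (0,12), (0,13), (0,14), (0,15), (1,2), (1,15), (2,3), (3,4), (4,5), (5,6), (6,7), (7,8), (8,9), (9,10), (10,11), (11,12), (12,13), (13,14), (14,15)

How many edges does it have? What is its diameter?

Wheel graph W_{15}: 15 cycle edges + 15 spoke edges = 30 edges.
The hub is distance 1 from all cycle vertices. Max distance between cycle vertices through hub is 2.
Diameter = 2.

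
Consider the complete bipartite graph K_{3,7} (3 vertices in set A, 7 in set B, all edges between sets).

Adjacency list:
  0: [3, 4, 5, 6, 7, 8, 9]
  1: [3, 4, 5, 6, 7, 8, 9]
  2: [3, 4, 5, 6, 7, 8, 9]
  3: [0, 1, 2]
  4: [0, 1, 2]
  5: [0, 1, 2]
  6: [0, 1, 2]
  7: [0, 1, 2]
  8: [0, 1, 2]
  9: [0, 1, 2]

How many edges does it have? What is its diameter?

K_{3,7} has 3 * 7 = 21 edges.
Any vertex reaches any opposite-side vertex in 1 step; same-side vertices reach in 2 steps via any opposite-side vertex.
Diameter = 2.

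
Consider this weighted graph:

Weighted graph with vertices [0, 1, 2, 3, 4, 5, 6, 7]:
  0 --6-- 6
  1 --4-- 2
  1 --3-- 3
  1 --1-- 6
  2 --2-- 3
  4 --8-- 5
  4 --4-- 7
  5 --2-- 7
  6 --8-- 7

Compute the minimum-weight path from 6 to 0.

Using Dijkstra's algorithm from vertex 6:
Shortest path: 6 -> 0
Total weight: 6 = 6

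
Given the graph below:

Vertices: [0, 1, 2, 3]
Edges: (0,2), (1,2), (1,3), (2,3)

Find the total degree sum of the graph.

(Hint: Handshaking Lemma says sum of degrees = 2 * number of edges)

Count edges: 4 edges.
By Handshaking Lemma: sum of degrees = 2 * 4 = 8.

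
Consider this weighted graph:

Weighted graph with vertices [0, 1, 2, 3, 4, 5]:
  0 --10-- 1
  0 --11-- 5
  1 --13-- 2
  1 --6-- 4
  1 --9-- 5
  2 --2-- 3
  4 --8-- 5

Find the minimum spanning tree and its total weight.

Applying Kruskal's algorithm (sort edges by weight, add if no cycle):
  Add (2,3) w=2
  Add (1,4) w=6
  Add (4,5) w=8
  Skip (1,5) w=9 (creates cycle)
  Add (0,1) w=10
  Skip (0,5) w=11 (creates cycle)
  Add (1,2) w=13
MST weight = 39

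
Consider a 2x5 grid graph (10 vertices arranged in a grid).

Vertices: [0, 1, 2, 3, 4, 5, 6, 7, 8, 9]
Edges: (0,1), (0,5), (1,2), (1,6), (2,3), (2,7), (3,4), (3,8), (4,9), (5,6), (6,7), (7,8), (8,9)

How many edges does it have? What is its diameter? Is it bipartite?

A 2x5 grid has 5 vertical edges and 8 horizontal edges.
Total edges = 5 + 8 = 13.
Diameter = (2-1) + (5-1) = 5 (corner to opposite corner).
Grid graphs are bipartite (checkerboard coloring).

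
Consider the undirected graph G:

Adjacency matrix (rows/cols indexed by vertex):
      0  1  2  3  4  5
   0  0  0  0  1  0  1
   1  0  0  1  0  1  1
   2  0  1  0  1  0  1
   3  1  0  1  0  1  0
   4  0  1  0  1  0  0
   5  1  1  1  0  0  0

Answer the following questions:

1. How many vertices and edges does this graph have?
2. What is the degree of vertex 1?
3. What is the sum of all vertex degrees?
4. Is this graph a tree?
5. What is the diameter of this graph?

Count: 6 vertices, 8 edges.
Vertex 1 has neighbors [2, 4, 5], degree = 3.
Handshaking lemma: 2 * 8 = 16.
A tree on 6 vertices has 5 edges. This graph has 8 edges (3 extra). Not a tree.
Diameter (longest shortest path) = 2.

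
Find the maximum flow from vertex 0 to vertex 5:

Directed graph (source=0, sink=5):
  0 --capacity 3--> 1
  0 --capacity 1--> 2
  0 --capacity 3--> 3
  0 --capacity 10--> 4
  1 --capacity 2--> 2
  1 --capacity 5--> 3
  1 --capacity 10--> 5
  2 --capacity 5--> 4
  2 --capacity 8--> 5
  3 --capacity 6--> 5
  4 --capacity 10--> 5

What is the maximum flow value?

Computing max flow:
  Flow on (0->1): 3/3
  Flow on (0->2): 1/1
  Flow on (0->3): 3/3
  Flow on (0->4): 10/10
  Flow on (1->5): 3/10
  Flow on (2->5): 1/8
  Flow on (3->5): 3/6
  Flow on (4->5): 10/10
Maximum flow = 17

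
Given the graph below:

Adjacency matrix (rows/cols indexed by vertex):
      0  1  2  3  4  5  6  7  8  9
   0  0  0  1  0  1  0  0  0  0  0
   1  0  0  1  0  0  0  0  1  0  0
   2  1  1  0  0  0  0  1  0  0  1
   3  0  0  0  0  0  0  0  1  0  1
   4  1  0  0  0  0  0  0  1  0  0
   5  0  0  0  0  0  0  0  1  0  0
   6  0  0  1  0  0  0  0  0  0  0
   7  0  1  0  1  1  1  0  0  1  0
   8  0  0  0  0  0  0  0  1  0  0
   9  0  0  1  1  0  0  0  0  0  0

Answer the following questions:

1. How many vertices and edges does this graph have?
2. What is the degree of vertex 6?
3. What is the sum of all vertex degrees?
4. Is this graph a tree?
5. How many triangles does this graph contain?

Count: 10 vertices, 11 edges.
Vertex 6 has neighbors [2], degree = 1.
Handshaking lemma: 2 * 11 = 22.
A tree on 10 vertices has 9 edges. This graph has 11 edges (2 extra). Not a tree.
Number of triangles = 0.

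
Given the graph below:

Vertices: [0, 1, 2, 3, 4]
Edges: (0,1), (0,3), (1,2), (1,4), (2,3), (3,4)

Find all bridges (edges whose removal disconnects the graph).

No bridges found. The graph is 2-edge-connected (no single edge removal disconnects it).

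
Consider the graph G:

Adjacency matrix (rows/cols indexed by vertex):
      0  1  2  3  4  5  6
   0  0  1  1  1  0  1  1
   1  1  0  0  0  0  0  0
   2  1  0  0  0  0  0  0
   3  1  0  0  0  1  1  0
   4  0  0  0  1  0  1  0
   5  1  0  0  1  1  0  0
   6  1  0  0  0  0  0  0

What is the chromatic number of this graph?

The graph has a maximum clique of size 3 (lower bound on chromatic number).
A valid 3-coloring: {0: 0, 1: 1, 2: 1, 3: 1, 4: 0, 5: 2, 6: 1}.
Chromatic number = 3.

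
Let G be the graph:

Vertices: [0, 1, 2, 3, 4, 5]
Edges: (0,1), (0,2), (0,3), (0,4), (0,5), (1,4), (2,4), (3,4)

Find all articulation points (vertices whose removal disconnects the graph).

An articulation point is a vertex whose removal disconnects the graph.
Articulation points: [0]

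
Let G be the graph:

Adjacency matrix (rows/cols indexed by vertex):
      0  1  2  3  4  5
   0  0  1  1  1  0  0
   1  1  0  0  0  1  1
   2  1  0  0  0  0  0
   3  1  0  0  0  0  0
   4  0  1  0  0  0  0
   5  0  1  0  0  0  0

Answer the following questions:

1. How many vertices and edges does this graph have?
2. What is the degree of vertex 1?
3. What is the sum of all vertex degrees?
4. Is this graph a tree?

Count: 6 vertices, 5 edges.
Vertex 1 has neighbors [0, 4, 5], degree = 3.
Handshaking lemma: 2 * 5 = 10.
A graph is a tree iff it is connected and has exactly n-1 edges. This graph is connected (all 6 vertices in one component) and has 6-1 = 5 edges. It is a tree.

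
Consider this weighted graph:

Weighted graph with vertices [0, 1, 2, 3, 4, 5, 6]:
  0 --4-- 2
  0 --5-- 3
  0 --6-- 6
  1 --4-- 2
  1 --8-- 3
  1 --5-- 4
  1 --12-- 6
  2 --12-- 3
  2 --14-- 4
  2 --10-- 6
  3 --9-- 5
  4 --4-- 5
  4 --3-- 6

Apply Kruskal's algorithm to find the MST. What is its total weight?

Applying Kruskal's algorithm (sort edges by weight, add if no cycle):
  Add (4,6) w=3
  Add (0,2) w=4
  Add (1,2) w=4
  Add (4,5) w=4
  Add (0,3) w=5
  Add (1,4) w=5
  Skip (0,6) w=6 (creates cycle)
  Skip (1,3) w=8 (creates cycle)
  Skip (3,5) w=9 (creates cycle)
  Skip (2,6) w=10 (creates cycle)
  Skip (1,6) w=12 (creates cycle)
  Skip (2,3) w=12 (creates cycle)
  Skip (2,4) w=14 (creates cycle)
MST weight = 25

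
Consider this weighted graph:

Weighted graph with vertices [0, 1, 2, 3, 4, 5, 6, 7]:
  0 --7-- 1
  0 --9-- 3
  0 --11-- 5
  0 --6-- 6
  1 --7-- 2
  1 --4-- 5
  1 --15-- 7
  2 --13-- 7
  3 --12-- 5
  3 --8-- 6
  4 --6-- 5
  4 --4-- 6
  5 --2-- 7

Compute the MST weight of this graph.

Applying Kruskal's algorithm (sort edges by weight, add if no cycle):
  Add (5,7) w=2
  Add (1,5) w=4
  Add (4,6) w=4
  Add (0,6) w=6
  Add (4,5) w=6
  Skip (0,1) w=7 (creates cycle)
  Add (1,2) w=7
  Add (3,6) w=8
  Skip (0,3) w=9 (creates cycle)
  Skip (0,5) w=11 (creates cycle)
  Skip (3,5) w=12 (creates cycle)
  Skip (2,7) w=13 (creates cycle)
  Skip (1,7) w=15 (creates cycle)
MST weight = 37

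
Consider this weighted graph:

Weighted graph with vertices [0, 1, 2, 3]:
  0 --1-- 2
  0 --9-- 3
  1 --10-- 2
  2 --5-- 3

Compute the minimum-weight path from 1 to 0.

Using Dijkstra's algorithm from vertex 1:
Shortest path: 1 -> 2 -> 0
Total weight: 10 + 1 = 11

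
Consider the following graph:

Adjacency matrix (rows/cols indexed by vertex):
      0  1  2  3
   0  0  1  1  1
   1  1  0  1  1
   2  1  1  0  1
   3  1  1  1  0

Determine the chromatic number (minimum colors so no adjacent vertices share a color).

The graph has a maximum clique of size 4 (lower bound on chromatic number).
A valid 4-coloring: {0: 0, 1: 1, 2: 2, 3: 3}.
Chromatic number = 4.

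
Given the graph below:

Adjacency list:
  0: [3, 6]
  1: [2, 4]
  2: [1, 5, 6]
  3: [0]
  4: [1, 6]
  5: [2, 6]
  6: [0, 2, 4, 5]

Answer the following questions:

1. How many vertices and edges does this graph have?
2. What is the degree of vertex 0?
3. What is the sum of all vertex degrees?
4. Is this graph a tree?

Count: 7 vertices, 8 edges.
Vertex 0 has neighbors [3, 6], degree = 2.
Handshaking lemma: 2 * 8 = 16.
A tree on 7 vertices has 6 edges. This graph has 8 edges (2 extra). Not a tree.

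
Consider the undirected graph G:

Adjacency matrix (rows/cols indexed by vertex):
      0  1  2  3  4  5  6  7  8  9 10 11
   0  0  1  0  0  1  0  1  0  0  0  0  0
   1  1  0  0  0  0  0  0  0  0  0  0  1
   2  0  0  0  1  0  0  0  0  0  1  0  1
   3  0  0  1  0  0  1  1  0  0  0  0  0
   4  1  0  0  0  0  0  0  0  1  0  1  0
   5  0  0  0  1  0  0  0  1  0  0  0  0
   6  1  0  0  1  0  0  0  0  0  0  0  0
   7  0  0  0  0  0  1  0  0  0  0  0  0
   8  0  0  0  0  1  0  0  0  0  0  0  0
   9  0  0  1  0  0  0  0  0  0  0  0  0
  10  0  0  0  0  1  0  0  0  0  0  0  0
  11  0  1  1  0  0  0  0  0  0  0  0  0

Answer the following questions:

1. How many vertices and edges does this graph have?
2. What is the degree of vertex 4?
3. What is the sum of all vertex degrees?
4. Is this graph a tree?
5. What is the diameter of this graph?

Count: 12 vertices, 12 edges.
Vertex 4 has neighbors [0, 8, 10], degree = 3.
Handshaking lemma: 2 * 12 = 24.
A tree on 12 vertices has 11 edges. This graph has 12 edges (1 extra). Not a tree.
Diameter (longest shortest path) = 6.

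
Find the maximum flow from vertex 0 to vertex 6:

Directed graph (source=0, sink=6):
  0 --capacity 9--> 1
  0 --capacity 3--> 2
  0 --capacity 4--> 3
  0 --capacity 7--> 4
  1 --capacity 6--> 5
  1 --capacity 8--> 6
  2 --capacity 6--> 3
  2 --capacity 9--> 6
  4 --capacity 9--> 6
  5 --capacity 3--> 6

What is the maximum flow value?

Computing max flow:
  Flow on (0->1): 9/9
  Flow on (0->2): 3/3
  Flow on (0->4): 7/7
  Flow on (1->5): 1/6
  Flow on (1->6): 8/8
  Flow on (2->6): 3/9
  Flow on (4->6): 7/9
  Flow on (5->6): 1/3
Maximum flow = 19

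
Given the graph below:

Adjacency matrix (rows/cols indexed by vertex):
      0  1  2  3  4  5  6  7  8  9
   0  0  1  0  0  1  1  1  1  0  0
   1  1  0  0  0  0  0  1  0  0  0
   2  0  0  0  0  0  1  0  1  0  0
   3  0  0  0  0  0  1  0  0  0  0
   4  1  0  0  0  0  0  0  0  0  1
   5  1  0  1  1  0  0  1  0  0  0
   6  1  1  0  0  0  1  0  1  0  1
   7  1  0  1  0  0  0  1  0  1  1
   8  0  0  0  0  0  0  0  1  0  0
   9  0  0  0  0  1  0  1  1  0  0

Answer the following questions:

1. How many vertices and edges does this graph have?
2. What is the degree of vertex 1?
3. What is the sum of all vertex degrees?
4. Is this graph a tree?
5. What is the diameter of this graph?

Count: 10 vertices, 15 edges.
Vertex 1 has neighbors [0, 6], degree = 2.
Handshaking lemma: 2 * 15 = 30.
A tree on 10 vertices has 9 edges. This graph has 15 edges (6 extra). Not a tree.
Diameter (longest shortest path) = 4.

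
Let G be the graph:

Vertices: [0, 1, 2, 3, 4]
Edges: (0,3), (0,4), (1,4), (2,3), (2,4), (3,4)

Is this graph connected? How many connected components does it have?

Checking connectivity: the graph has 1 connected component(s).
All vertices are reachable from each other. The graph IS connected.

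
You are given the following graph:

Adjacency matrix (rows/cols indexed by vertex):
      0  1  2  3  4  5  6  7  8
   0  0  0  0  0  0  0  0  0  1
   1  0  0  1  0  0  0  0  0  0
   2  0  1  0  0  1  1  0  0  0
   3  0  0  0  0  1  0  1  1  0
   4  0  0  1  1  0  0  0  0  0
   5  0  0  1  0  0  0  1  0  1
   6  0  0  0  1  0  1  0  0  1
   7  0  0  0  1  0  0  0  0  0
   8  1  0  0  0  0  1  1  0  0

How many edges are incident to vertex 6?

Vertex 6 has neighbors [3, 5, 8], so deg(6) = 3.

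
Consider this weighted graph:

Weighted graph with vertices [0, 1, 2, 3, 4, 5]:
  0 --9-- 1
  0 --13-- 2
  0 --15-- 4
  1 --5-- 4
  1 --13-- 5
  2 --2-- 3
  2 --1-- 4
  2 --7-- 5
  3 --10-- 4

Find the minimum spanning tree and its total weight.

Applying Kruskal's algorithm (sort edges by weight, add if no cycle):
  Add (2,4) w=1
  Add (2,3) w=2
  Add (1,4) w=5
  Add (2,5) w=7
  Add (0,1) w=9
  Skip (3,4) w=10 (creates cycle)
  Skip (0,2) w=13 (creates cycle)
  Skip (1,5) w=13 (creates cycle)
  Skip (0,4) w=15 (creates cycle)
MST weight = 24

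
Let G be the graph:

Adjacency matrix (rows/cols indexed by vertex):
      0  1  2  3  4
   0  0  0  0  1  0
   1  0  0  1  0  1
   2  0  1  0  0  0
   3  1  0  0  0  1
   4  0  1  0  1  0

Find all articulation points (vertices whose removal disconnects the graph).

An articulation point is a vertex whose removal disconnects the graph.
Articulation points: [1, 3, 4]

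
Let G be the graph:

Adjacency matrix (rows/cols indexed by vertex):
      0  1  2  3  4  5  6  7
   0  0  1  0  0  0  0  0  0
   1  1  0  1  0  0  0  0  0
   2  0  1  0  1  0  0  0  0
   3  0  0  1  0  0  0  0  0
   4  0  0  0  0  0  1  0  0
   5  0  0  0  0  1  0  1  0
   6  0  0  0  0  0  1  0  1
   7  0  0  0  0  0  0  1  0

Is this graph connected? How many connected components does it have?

Checking connectivity: the graph has 2 connected component(s).
Components: [[0, 1, 2, 3], [4, 5, 6, 7]]. The graph is NOT connected.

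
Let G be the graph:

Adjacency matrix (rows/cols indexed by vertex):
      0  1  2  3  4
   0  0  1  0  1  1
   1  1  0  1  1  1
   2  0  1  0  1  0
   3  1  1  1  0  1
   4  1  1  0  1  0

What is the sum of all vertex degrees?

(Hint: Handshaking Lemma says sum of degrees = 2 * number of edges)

Count edges: 8 edges.
By Handshaking Lemma: sum of degrees = 2 * 8 = 16.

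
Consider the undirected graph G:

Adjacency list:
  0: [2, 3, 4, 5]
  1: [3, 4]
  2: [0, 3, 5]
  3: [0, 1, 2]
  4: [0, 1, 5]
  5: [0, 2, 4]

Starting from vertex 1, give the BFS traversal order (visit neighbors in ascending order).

BFS from vertex 1 (neighbors processed in ascending order):
Visit order: 1, 3, 4, 0, 2, 5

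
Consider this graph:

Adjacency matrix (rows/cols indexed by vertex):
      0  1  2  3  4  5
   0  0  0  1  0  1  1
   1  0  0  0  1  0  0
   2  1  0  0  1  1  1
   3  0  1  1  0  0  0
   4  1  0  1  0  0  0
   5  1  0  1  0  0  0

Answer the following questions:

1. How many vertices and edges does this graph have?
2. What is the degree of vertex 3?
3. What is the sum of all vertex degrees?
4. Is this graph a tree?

Count: 6 vertices, 7 edges.
Vertex 3 has neighbors [1, 2], degree = 2.
Handshaking lemma: 2 * 7 = 14.
A tree on 6 vertices has 5 edges. This graph has 7 edges (2 extra). Not a tree.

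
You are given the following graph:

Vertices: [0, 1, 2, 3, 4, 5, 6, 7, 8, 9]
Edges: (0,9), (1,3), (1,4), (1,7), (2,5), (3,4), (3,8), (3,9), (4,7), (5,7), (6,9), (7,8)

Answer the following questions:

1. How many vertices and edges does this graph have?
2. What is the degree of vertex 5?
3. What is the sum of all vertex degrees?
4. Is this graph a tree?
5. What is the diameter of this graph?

Count: 10 vertices, 12 edges.
Vertex 5 has neighbors [2, 7], degree = 2.
Handshaking lemma: 2 * 12 = 24.
A tree on 10 vertices has 9 edges. This graph has 12 edges (3 extra). Not a tree.
Diameter (longest shortest path) = 6.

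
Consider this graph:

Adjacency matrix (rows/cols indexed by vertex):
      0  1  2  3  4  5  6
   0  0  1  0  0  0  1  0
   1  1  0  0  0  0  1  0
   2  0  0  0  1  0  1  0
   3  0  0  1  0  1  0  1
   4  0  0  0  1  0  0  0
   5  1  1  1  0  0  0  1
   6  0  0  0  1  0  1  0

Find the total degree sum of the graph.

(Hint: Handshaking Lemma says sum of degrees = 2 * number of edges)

Count edges: 8 edges.
By Handshaking Lemma: sum of degrees = 2 * 8 = 16.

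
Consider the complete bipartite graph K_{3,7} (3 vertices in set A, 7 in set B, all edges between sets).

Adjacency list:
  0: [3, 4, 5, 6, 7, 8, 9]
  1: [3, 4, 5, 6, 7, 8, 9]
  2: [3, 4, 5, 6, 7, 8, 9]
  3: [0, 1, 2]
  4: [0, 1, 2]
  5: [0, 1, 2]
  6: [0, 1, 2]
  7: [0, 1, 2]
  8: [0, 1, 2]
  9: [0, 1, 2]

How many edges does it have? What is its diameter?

K_{3,7} has 3 * 7 = 21 edges.
Any vertex reaches any opposite-side vertex in 1 step; same-side vertices reach in 2 steps via any opposite-side vertex.
Diameter = 2.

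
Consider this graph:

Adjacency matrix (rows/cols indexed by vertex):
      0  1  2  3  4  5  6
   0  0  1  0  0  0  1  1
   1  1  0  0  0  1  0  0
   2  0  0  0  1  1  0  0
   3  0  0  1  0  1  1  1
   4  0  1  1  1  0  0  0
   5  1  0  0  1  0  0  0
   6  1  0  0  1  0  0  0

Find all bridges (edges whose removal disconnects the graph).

No bridges found. The graph is 2-edge-connected (no single edge removal disconnects it).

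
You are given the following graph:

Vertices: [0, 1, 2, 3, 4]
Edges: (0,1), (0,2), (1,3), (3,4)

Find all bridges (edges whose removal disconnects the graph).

A bridge is an edge whose removal increases the number of connected components.
Bridges found: (0,1), (0,2), (1,3), (3,4)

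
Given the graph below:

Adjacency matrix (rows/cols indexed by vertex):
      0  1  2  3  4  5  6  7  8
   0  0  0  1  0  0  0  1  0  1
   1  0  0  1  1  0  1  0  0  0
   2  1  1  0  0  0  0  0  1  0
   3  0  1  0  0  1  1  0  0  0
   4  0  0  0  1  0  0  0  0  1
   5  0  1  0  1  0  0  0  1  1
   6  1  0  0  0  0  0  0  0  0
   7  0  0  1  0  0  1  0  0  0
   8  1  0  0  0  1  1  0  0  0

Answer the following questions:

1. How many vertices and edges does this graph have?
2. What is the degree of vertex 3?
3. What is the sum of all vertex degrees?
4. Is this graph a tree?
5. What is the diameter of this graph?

Count: 9 vertices, 12 edges.
Vertex 3 has neighbors [1, 4, 5], degree = 3.
Handshaking lemma: 2 * 12 = 24.
A tree on 9 vertices has 8 edges. This graph has 12 edges (4 extra). Not a tree.
Diameter (longest shortest path) = 4.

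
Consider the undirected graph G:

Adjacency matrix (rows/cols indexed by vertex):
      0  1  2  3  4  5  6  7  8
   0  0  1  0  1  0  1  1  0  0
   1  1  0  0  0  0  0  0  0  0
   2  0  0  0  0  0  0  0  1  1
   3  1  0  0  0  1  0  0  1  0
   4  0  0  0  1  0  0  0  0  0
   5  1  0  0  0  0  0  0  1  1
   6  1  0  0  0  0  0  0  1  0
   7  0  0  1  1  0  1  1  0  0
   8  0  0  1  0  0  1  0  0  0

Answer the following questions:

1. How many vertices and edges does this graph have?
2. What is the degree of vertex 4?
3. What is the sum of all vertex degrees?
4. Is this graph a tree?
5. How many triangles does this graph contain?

Count: 9 vertices, 11 edges.
Vertex 4 has neighbors [3], degree = 1.
Handshaking lemma: 2 * 11 = 22.
A tree on 9 vertices has 8 edges. This graph has 11 edges (3 extra). Not a tree.
Number of triangles = 0.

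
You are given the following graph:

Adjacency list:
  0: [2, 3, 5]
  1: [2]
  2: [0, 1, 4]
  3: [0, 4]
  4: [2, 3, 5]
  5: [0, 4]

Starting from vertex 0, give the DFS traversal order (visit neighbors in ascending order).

DFS from vertex 0 (neighbors processed in ascending order):
Visit order: 0, 2, 1, 4, 3, 5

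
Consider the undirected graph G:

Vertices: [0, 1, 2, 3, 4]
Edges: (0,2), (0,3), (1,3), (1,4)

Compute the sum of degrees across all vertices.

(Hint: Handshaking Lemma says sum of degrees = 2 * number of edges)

Count edges: 4 edges.
By Handshaking Lemma: sum of degrees = 2 * 4 = 8.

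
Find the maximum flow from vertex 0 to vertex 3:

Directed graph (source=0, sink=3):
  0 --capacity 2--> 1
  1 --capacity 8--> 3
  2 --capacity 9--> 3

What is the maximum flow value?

Computing max flow:
  Flow on (0->1): 2/2
  Flow on (1->3): 2/8
Maximum flow = 2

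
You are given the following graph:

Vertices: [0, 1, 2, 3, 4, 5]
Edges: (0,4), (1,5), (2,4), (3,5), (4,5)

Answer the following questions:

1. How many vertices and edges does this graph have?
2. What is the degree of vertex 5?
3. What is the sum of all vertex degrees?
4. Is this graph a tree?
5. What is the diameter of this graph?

Count: 6 vertices, 5 edges.
Vertex 5 has neighbors [1, 3, 4], degree = 3.
Handshaking lemma: 2 * 5 = 10.
A graph is a tree iff it is connected and has exactly n-1 edges. This graph is connected (all 6 vertices in one component) and has 6-1 = 5 edges. It is a tree.
Diameter (longest shortest path) = 3.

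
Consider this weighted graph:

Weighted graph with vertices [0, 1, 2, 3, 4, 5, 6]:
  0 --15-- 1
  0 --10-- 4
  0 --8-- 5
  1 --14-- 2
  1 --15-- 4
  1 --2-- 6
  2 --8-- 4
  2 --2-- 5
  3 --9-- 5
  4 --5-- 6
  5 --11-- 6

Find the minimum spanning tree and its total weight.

Applying Kruskal's algorithm (sort edges by weight, add if no cycle):
  Add (1,6) w=2
  Add (2,5) w=2
  Add (4,6) w=5
  Add (0,5) w=8
  Add (2,4) w=8
  Add (3,5) w=9
  Skip (0,4) w=10 (creates cycle)
  Skip (5,6) w=11 (creates cycle)
  Skip (1,2) w=14 (creates cycle)
  Skip (0,1) w=15 (creates cycle)
  Skip (1,4) w=15 (creates cycle)
MST weight = 34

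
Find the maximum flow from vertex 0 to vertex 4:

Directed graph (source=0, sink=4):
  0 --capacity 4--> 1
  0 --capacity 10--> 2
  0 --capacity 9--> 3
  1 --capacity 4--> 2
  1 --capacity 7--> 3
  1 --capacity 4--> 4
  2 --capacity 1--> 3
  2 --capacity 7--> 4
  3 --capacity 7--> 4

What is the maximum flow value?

Computing max flow:
  Flow on (0->1): 4/4
  Flow on (0->2): 8/10
  Flow on (0->3): 6/9
  Flow on (1->4): 4/4
  Flow on (2->3): 1/1
  Flow on (2->4): 7/7
  Flow on (3->4): 7/7
Maximum flow = 18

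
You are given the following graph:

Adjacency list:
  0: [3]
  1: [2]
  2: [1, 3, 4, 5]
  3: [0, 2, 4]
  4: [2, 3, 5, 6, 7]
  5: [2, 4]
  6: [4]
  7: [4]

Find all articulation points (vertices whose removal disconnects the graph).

An articulation point is a vertex whose removal disconnects the graph.
Articulation points: [2, 3, 4]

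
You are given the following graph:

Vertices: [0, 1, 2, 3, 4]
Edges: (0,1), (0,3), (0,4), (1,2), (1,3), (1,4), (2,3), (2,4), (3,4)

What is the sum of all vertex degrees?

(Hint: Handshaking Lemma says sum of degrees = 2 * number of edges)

Count edges: 9 edges.
By Handshaking Lemma: sum of degrees = 2 * 9 = 18.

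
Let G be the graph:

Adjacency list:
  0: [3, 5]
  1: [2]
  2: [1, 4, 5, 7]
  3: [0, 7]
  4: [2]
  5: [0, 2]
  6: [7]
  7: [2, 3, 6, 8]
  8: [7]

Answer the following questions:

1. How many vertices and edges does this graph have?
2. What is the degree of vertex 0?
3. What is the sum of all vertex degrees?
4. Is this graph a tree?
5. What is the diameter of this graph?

Count: 9 vertices, 9 edges.
Vertex 0 has neighbors [3, 5], degree = 2.
Handshaking lemma: 2 * 9 = 18.
A tree on 9 vertices has 8 edges. This graph has 9 edges (1 extra). Not a tree.
Diameter (longest shortest path) = 3.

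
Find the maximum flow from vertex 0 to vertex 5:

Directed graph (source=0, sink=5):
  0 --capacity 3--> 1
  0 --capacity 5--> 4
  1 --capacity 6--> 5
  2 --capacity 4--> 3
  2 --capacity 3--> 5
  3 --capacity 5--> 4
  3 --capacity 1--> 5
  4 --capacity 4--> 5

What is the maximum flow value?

Computing max flow:
  Flow on (0->1): 3/3
  Flow on (0->4): 4/5
  Flow on (1->5): 3/6
  Flow on (4->5): 4/4
Maximum flow = 7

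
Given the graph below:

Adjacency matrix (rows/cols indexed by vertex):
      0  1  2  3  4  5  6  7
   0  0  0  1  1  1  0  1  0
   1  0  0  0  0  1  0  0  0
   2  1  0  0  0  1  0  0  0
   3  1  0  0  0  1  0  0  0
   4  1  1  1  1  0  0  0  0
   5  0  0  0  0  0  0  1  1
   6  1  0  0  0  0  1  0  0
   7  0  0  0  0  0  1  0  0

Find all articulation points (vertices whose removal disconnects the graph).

An articulation point is a vertex whose removal disconnects the graph.
Articulation points: [0, 4, 5, 6]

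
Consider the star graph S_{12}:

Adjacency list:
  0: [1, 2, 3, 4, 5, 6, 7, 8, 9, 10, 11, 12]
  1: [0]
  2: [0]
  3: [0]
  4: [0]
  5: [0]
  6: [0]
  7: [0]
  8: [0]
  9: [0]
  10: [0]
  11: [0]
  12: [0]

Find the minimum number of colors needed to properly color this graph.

S_{12} has one hub adjacent to 12 leaves; leaves are pairwise non-adjacent.
Color the hub 0 and every leaf 1.
Chromatic number = 2.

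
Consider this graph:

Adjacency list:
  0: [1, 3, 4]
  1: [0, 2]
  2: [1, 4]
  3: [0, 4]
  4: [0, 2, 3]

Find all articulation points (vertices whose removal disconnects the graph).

No articulation points. The graph is biconnected.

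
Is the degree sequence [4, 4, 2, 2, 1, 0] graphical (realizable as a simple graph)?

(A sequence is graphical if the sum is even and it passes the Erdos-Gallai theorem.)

Sum of degrees = 13. Sum is odd, so the sequence is NOT graphical.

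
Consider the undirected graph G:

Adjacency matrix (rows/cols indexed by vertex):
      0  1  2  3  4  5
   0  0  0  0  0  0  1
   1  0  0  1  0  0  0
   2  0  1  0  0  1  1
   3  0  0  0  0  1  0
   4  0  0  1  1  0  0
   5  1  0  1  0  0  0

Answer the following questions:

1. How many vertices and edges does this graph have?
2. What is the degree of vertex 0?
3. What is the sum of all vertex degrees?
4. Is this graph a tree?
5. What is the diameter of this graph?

Count: 6 vertices, 5 edges.
Vertex 0 has neighbors [5], degree = 1.
Handshaking lemma: 2 * 5 = 10.
A graph is a tree iff it is connected and has exactly n-1 edges. This graph is connected (all 6 vertices in one component) and has 6-1 = 5 edges. It is a tree.
Diameter (longest shortest path) = 4.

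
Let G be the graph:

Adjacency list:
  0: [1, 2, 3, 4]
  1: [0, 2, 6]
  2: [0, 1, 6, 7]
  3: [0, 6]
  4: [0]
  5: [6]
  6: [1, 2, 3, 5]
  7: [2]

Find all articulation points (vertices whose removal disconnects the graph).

An articulation point is a vertex whose removal disconnects the graph.
Articulation points: [0, 2, 6]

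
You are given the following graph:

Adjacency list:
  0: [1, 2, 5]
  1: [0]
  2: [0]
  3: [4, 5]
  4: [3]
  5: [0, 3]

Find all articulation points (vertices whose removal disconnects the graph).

An articulation point is a vertex whose removal disconnects the graph.
Articulation points: [0, 3, 5]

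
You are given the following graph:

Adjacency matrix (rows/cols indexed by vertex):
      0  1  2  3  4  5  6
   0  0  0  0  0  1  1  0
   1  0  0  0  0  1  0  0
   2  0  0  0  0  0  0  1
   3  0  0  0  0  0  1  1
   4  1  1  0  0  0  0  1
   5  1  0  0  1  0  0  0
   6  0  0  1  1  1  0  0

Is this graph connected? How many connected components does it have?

Checking connectivity: the graph has 1 connected component(s).
All vertices are reachable from each other. The graph IS connected.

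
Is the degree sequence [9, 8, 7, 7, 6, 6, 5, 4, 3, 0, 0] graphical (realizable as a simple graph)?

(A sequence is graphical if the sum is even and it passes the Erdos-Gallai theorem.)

Sum of degrees = 55. Sum is odd, so the sequence is NOT graphical.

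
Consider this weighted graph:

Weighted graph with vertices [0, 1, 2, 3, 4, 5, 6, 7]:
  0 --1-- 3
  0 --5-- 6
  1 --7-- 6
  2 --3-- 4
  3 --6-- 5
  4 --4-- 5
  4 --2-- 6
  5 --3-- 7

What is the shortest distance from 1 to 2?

Using Dijkstra's algorithm from vertex 1:
Shortest path: 1 -> 6 -> 4 -> 2
Total weight: 7 + 2 + 3 = 12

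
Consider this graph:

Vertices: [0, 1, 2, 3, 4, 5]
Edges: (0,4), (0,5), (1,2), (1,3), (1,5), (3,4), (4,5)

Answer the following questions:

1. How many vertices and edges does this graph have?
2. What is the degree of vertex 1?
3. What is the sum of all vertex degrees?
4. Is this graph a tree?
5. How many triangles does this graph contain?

Count: 6 vertices, 7 edges.
Vertex 1 has neighbors [2, 3, 5], degree = 3.
Handshaking lemma: 2 * 7 = 14.
A tree on 6 vertices has 5 edges. This graph has 7 edges (2 extra). Not a tree.
Number of triangles = 1.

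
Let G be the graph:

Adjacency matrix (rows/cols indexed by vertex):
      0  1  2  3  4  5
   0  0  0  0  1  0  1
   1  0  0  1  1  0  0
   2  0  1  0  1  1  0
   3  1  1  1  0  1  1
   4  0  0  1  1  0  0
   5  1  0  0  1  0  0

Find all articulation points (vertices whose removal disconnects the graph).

An articulation point is a vertex whose removal disconnects the graph.
Articulation points: [3]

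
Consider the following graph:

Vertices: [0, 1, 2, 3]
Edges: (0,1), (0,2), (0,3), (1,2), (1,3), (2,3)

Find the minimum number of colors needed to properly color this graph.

The graph has a maximum clique of size 4 (lower bound on chromatic number).
A valid 4-coloring: {0: 0, 1: 1, 2: 2, 3: 3}.
Chromatic number = 4.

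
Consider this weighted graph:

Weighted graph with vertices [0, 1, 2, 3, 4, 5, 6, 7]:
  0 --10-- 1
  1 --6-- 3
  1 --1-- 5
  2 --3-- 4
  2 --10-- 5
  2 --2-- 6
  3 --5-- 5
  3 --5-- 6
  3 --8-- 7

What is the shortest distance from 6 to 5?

Using Dijkstra's algorithm from vertex 6:
Shortest path: 6 -> 3 -> 5
Total weight: 5 + 5 = 10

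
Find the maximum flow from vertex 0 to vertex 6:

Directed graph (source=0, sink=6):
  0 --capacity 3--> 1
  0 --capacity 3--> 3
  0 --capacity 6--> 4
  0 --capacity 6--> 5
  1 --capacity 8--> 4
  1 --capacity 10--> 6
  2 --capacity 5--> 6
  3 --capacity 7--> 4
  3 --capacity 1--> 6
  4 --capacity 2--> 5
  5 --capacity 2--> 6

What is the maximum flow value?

Computing max flow:
  Flow on (0->1): 3/3
  Flow on (0->3): 1/3
  Flow on (0->4): 2/6
  Flow on (1->6): 3/10
  Flow on (3->6): 1/1
  Flow on (4->5): 2/2
  Flow on (5->6): 2/2
Maximum flow = 6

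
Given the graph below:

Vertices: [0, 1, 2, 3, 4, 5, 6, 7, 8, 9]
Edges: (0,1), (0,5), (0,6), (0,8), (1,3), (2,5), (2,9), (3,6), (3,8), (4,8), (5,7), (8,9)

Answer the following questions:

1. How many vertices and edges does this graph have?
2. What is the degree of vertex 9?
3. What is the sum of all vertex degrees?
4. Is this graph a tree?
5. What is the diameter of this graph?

Count: 10 vertices, 12 edges.
Vertex 9 has neighbors [2, 8], degree = 2.
Handshaking lemma: 2 * 12 = 24.
A tree on 10 vertices has 9 edges. This graph has 12 edges (3 extra). Not a tree.
Diameter (longest shortest path) = 4.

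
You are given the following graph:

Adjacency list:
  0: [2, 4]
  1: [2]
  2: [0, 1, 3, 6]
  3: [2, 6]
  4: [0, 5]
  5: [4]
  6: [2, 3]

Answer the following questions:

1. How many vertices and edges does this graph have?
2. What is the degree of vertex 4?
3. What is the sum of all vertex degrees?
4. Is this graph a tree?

Count: 7 vertices, 7 edges.
Vertex 4 has neighbors [0, 5], degree = 2.
Handshaking lemma: 2 * 7 = 14.
A tree on 7 vertices has 6 edges. This graph has 7 edges (1 extra). Not a tree.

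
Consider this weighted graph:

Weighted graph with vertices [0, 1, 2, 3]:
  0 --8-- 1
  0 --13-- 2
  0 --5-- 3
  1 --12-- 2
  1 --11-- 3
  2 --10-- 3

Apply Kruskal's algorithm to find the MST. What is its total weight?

Applying Kruskal's algorithm (sort edges by weight, add if no cycle):
  Add (0,3) w=5
  Add (0,1) w=8
  Add (2,3) w=10
  Skip (1,3) w=11 (creates cycle)
  Skip (1,2) w=12 (creates cycle)
  Skip (0,2) w=13 (creates cycle)
MST weight = 23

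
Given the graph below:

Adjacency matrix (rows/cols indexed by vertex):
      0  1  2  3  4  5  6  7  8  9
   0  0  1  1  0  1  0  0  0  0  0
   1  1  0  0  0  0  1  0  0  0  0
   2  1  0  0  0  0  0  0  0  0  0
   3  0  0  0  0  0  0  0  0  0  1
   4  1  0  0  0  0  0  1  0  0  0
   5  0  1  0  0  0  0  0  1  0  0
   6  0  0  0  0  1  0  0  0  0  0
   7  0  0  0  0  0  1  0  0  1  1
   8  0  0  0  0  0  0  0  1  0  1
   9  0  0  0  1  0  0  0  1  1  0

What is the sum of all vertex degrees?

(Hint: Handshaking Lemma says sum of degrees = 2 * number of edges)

Count edges: 10 edges.
By Handshaking Lemma: sum of degrees = 2 * 10 = 20.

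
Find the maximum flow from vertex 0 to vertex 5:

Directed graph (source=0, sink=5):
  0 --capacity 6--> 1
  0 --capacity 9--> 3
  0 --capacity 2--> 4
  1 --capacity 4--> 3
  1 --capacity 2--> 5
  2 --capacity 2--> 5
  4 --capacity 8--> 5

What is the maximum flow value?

Computing max flow:
  Flow on (0->1): 2/6
  Flow on (0->4): 2/2
  Flow on (1->5): 2/2
  Flow on (4->5): 2/8
Maximum flow = 4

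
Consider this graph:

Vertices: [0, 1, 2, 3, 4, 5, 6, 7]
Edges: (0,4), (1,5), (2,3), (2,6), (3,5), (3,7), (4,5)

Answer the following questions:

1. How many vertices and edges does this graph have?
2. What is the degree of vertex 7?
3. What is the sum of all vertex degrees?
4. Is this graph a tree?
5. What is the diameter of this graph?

Count: 8 vertices, 7 edges.
Vertex 7 has neighbors [3], degree = 1.
Handshaking lemma: 2 * 7 = 14.
A graph is a tree iff it is connected and has exactly n-1 edges. This graph is connected (all 8 vertices in one component) and has 8-1 = 7 edges. It is a tree.
Diameter (longest shortest path) = 5.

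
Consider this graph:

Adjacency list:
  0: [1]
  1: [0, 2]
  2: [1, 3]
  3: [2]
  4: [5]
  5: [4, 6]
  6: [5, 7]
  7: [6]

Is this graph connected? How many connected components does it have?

Checking connectivity: the graph has 2 connected component(s).
Components: [[0, 1, 2, 3], [4, 5, 6, 7]]. The graph is NOT connected.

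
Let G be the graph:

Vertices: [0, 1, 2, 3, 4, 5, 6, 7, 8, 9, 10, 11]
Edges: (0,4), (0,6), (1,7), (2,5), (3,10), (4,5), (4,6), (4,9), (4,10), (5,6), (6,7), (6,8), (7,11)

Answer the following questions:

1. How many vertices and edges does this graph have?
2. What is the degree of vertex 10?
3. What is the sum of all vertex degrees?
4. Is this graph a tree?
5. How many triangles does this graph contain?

Count: 12 vertices, 13 edges.
Vertex 10 has neighbors [3, 4], degree = 2.
Handshaking lemma: 2 * 13 = 26.
A tree on 12 vertices has 11 edges. This graph has 13 edges (2 extra). Not a tree.
Number of triangles = 2.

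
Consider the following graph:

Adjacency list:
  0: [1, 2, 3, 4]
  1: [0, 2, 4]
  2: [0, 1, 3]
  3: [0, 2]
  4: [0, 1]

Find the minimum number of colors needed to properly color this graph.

The graph has a maximum clique of size 3 (lower bound on chromatic number).
A valid 3-coloring: {0: 0, 1: 1, 2: 2, 3: 1, 4: 2}.
Chromatic number = 3.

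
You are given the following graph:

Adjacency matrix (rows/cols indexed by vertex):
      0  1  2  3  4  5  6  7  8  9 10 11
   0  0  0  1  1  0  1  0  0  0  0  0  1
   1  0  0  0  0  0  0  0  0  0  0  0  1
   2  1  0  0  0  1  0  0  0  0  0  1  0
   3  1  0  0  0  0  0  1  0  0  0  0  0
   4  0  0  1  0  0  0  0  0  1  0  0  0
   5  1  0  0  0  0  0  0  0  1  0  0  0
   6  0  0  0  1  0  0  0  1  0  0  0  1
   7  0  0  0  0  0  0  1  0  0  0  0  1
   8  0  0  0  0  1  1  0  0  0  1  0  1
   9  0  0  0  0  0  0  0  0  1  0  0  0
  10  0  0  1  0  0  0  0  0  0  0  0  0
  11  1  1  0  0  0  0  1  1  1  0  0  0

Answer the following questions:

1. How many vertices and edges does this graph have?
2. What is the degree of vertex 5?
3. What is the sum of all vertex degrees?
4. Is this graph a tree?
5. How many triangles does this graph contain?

Count: 12 vertices, 15 edges.
Vertex 5 has neighbors [0, 8], degree = 2.
Handshaking lemma: 2 * 15 = 30.
A tree on 12 vertices has 11 edges. This graph has 15 edges (4 extra). Not a tree.
Number of triangles = 1.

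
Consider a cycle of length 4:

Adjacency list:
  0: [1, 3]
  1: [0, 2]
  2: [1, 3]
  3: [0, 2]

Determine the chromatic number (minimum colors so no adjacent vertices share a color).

This is an even cycle (C_4). Even cycles are bipartite.
Chromatic number = 2.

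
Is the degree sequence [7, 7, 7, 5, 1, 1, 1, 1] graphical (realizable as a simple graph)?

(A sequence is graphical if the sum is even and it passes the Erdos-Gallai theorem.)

Sum of degrees = 30. Sum is even but fails Erdos-Gallai. The sequence is NOT graphical.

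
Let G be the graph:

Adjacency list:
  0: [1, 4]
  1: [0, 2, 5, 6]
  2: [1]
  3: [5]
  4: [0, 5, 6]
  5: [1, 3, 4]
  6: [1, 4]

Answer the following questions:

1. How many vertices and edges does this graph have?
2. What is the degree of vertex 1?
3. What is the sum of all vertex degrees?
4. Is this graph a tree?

Count: 7 vertices, 8 edges.
Vertex 1 has neighbors [0, 2, 5, 6], degree = 4.
Handshaking lemma: 2 * 8 = 16.
A tree on 7 vertices has 6 edges. This graph has 8 edges (2 extra). Not a tree.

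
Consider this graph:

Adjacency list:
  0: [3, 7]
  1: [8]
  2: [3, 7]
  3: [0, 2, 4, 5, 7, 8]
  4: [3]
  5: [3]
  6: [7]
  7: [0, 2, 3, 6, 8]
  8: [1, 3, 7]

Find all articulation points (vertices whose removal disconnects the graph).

An articulation point is a vertex whose removal disconnects the graph.
Articulation points: [3, 7, 8]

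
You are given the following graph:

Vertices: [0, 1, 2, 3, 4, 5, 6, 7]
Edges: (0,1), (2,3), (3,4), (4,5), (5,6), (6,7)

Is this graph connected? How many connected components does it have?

Checking connectivity: the graph has 2 connected component(s).
Components: [[0, 1], [2, 3, 4, 5, 6, 7]]. The graph is NOT connected.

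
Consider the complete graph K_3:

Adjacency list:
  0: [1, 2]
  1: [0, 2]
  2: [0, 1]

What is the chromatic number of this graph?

In K_3, every vertex is adjacent to every other vertex.
Each vertex needs a unique color.
Chromatic number = 3.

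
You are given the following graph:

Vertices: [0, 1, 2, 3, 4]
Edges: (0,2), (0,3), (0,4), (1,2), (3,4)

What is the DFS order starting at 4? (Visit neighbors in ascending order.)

DFS from vertex 4 (neighbors processed in ascending order):
Visit order: 4, 0, 2, 1, 3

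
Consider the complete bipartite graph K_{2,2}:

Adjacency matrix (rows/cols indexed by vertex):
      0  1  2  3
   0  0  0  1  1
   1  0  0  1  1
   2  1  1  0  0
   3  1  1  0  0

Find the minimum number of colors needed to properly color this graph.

K_{2,2} is bipartite: vertices split into two independent sets of size 2 and 2.
Color one set 0, the other 1. No adjacent vertices share a color.
Chromatic number = 2.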